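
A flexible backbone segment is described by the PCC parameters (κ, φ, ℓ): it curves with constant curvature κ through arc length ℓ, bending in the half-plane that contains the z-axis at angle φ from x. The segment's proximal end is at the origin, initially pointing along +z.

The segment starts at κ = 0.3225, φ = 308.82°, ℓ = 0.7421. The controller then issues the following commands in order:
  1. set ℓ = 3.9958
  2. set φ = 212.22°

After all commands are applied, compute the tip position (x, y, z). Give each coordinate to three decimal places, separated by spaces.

-1.893 -1.193 2.978

initial: κ=0.3225, φ=308.82°, ℓ=0.7421
cmd 1: set ℓ=3.9958 → (κ,φ,ℓ)=(0.3225,308.82°,3.9958) → tip=(1.4026,-1.7432,2.9782)
cmd 2: set φ=212.22° → (κ,φ,ℓ)=(0.3225,212.22°,3.9958) → tip=(-1.8929,-1.1929,2.9782)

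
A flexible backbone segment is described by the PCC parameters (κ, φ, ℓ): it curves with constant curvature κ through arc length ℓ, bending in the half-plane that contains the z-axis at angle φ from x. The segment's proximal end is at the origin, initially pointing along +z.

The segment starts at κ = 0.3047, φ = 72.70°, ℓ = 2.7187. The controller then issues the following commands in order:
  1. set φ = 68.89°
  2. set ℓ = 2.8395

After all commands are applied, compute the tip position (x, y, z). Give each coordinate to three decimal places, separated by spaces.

0.415 1.076 2.498

initial: κ=0.3047, φ=72.70°, ℓ=2.7187
cmd 1: set φ=68.89° → (κ,φ,ℓ)=(0.3047,68.89°,2.7187) → tip=(0.3829,0.9918,2.4183)
cmd 2: set ℓ=2.8395 → (κ,φ,ℓ)=(0.3047,68.89°,2.8395) → tip=(0.4155,1.0762,2.4983)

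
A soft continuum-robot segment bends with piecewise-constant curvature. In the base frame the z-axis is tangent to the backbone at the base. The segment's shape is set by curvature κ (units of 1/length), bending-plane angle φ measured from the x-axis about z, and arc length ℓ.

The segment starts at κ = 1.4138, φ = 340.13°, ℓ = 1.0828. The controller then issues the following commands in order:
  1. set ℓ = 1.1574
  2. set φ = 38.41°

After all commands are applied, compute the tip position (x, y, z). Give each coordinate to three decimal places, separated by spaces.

0.591 0.468 0.706

initial: κ=1.4138, φ=340.13°, ℓ=1.0828
cmd 1: set ℓ=1.1574 → (κ,φ,ℓ)=(1.4138,340.13°,1.1574) → tip=(0.7088,-0.2562,0.7058)
cmd 2: set φ=38.41° → (κ,φ,ℓ)=(1.4138,38.41°,1.1574) → tip=(0.5905,0.4682,0.7058)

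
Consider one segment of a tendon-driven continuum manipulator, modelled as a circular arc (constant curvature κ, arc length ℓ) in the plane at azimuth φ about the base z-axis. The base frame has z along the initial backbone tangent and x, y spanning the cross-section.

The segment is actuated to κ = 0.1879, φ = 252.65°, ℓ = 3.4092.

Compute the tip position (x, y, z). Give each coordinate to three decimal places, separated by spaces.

θ = κ·ℓ = 0.1879 × 3.4092 = 0.64059 rad
ρ = (1 − cos θ)/κ = (1 − 0.80174)/0.1879 = 1.05511
z = sin θ / κ = 0.59767/0.1879 = 3.18077
x = ρ cos φ = 1.05511 × cos(252.65°) = -0.31464
y = ρ sin φ = 1.05511 × sin(252.65°) = -1.00711

-0.315 -1.007 3.181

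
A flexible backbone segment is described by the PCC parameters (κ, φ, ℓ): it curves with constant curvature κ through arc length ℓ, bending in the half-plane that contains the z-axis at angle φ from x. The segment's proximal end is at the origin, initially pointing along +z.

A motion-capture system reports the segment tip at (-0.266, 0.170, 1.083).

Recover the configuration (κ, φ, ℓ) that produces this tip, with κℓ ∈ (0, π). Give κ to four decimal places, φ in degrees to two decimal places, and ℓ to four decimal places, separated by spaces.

ρ = √(x²+y²) = √(-0.266² + 0.170²) = 0.31568
φ = atan2(y, x) mod 360° = atan2(0.170, -0.266) = 147.4174°
|p|² = ρ² + z² = 0.31568² + 1.083² = 1.27254
κ = 2ρ / |p|² = 2×0.31568 / 1.27254 = 0.49614
θ = 2·atan2(ρ, z) = 2·atan2(0.31568, 1.083) = 0.56726 rad
ℓ = θ/κ = 0.56726/0.49614 = 1.14334

0.4961 147.42 1.1433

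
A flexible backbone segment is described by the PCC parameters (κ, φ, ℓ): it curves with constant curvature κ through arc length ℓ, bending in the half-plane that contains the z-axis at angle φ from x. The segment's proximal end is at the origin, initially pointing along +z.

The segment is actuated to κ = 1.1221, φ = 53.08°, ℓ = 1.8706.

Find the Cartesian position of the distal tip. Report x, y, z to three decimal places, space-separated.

θ = κ·ℓ = 1.1221 × 1.8706 = 2.09900 rad
ρ = (1 − cos θ)/κ = (1 − -0.50398)/1.1221 = 1.34033
z = sin θ / κ = 0.86371/1.1221 = 0.76973
x = ρ cos φ = 1.34033 × cos(53.08°) = 0.80513
y = ρ sin φ = 1.34033 × sin(53.08°) = 1.07156

0.805 1.072 0.770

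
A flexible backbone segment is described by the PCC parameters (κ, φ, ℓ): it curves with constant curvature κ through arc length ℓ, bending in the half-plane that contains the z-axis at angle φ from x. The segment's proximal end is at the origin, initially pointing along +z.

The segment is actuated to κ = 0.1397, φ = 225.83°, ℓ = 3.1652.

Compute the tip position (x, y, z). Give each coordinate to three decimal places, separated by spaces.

-0.480 -0.494 3.063

θ = κ·ℓ = 0.1397 × 3.1652 = 0.44218 rad
ρ = (1 − cos θ)/κ = (1 − 0.90382)/0.1397 = 0.68846
z = sin θ / κ = 0.42791/0.1397 = 3.06306
x = ρ cos φ = 0.68846 × cos(225.83°) = -0.47971
y = ρ sin φ = 0.68846 × sin(225.83°) = -0.49382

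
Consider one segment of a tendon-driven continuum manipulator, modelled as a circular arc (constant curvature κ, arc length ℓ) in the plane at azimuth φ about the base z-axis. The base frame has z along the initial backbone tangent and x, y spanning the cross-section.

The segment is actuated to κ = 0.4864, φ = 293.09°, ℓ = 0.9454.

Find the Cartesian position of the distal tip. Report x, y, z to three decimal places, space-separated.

0.084 -0.196 0.912

θ = κ·ℓ = 0.4864 × 0.9454 = 0.45984 rad
ρ = (1 − cos θ)/κ = (1 − 0.89612)/0.4864 = 0.21356
z = sin θ / κ = 0.44381/0.4864 = 0.91243
x = ρ cos φ = 0.21356 × cos(293.09°) = 0.08375
y = ρ sin φ = 0.21356 × sin(293.09°) = -0.19646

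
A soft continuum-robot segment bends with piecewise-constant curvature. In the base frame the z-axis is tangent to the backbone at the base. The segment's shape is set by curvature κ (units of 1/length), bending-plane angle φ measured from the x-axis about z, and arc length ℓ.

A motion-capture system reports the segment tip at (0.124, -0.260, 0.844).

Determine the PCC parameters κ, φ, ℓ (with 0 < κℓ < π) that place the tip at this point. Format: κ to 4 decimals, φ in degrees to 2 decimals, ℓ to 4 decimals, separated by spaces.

ρ = √(x²+y²) = √(0.124² + -0.260²) = 0.28806
φ = atan2(y, x) mod 360° = atan2(-0.260, 0.124) = 295.4976°
|p|² = ρ² + z² = 0.28806² + 0.844² = 0.79531
κ = 2ρ / |p|² = 2×0.28806 / 0.79531 = 0.72438
θ = 2·atan2(ρ, z) = 2·atan2(0.28806, 0.844) = 0.65780 rad
ℓ = θ/κ = 0.65780/0.72438 = 0.90809

0.7244 295.50 0.9081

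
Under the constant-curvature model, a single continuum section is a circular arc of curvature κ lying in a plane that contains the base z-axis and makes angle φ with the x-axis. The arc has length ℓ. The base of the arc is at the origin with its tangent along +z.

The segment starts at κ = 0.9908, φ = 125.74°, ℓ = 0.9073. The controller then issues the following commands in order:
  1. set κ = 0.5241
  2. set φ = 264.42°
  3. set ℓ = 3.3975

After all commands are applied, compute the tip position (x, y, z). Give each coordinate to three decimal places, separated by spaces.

-0.224 -2.295 1.866

initial: κ=0.9908, φ=125.74°, ℓ=0.9073
cmd 1: set κ=0.5241 → (κ,φ,ℓ)=(0.5241,125.74°,0.9073) → tip=(-0.1236,0.1718,0.8735)
cmd 2: set φ=264.42° → (κ,φ,ℓ)=(0.5241,264.42°,0.9073) → tip=(-0.0206,-0.2107,0.8735)
cmd 3: set ℓ=3.3975 → (κ,φ,ℓ)=(0.5241,264.42°,3.3975) → tip=(-0.2242,-2.2945,1.8662)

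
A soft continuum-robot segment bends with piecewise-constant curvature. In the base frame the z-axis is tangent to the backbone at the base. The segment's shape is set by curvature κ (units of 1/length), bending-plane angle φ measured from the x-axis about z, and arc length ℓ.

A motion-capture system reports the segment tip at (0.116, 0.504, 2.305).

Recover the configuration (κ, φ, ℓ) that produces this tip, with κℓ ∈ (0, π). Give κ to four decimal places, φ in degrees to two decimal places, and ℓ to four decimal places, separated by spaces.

0.1854 77.04 2.3816

ρ = √(x²+y²) = √(0.116² + 0.504²) = 0.51718
φ = atan2(y, x) mod 360° = atan2(0.504, 0.116) = 77.0386°
|p|² = ρ² + z² = 0.51718² + 2.305² = 5.58050
κ = 2ρ / |p|² = 2×0.51718 / 5.58050 = 0.18535
θ = 2·atan2(ρ, z) = 2·atan2(0.51718, 2.305) = 0.44143 rad
ℓ = θ/κ = 0.44143/0.18535 = 2.38160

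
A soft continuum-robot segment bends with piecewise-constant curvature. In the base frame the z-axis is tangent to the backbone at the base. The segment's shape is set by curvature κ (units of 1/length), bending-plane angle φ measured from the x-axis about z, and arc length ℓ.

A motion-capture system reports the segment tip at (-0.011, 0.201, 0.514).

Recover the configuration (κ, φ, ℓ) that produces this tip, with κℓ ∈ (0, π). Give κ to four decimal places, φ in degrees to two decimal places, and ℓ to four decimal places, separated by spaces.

ρ = √(x²+y²) = √(-0.011² + 0.201²) = 0.20130
φ = atan2(y, x) mod 360° = atan2(0.201, -0.011) = 93.1325°
|p|² = ρ² + z² = 0.20130² + 0.514² = 0.30472
κ = 2ρ / |p|² = 2×0.20130 / 0.30472 = 1.32123
θ = 2·atan2(ρ, z) = 2·atan2(0.20130, 0.514) = 0.74655 rad
ℓ = θ/κ = 0.74655/1.32123 = 0.56504

1.3212 93.13 0.5650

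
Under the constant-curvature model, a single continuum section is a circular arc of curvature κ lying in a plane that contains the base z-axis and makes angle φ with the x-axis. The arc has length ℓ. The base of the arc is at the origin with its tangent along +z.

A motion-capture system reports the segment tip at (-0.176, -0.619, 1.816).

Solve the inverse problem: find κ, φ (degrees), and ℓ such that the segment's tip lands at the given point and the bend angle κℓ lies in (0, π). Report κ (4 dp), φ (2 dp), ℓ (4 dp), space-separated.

ρ = √(x²+y²) = √(-0.176² + -0.619²) = 0.64353
φ = atan2(y, x) mod 360° = atan2(-0.619, -0.176) = 254.1280°
|p|² = ρ² + z² = 0.64353² + 1.816² = 3.71199
κ = 2ρ / |p|² = 2×0.64353 / 3.71199 = 0.34673
θ = 2·atan2(ρ, z) = 2·atan2(0.64353, 1.816) = 0.68112 rad
ℓ = θ/κ = 0.68112/0.34673 = 1.96441

0.3467 254.13 1.9644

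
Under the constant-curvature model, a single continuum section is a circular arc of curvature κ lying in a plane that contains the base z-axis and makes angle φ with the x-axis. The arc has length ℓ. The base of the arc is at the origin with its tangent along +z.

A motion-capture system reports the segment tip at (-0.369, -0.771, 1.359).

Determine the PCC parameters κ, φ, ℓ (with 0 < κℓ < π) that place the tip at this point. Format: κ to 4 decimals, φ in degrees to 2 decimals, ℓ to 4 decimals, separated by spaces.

0.6632 244.42 1.6930

ρ = √(x²+y²) = √(-0.369² + -0.771²) = 0.85475
φ = atan2(y, x) mod 360° = atan2(-0.771, -0.369) = 244.4243°
|p|² = ρ² + z² = 0.85475² + 1.359² = 2.57748
κ = 2ρ / |p|² = 2×0.85475 / 2.57748 = 0.66325
θ = 2·atan2(ρ, z) = 2·atan2(0.85475, 1.359) = 1.12288 rad
ℓ = θ/κ = 1.12288/0.66325 = 1.69301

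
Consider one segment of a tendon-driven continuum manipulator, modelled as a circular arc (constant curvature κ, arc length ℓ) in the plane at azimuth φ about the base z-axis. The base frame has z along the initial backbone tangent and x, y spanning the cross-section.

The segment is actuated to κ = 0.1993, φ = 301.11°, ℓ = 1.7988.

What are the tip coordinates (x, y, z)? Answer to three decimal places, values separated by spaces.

0.165 -0.273 1.761

θ = κ·ℓ = 0.1993 × 1.7988 = 0.35850 rad
ρ = (1 − cos θ)/κ = (1 − 0.93642)/0.1993 = 0.31900
z = sin θ / κ = 0.35087/0.1993 = 1.76052
x = ρ cos φ = 0.31900 × cos(301.11°) = 0.16482
y = ρ sin φ = 0.31900 × sin(301.11°) = -0.27312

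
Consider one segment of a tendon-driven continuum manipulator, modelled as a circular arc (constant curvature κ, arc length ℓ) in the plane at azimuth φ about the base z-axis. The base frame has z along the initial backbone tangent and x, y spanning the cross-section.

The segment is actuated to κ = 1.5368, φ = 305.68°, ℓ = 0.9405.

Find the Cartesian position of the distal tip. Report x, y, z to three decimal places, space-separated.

0.332 -0.462 0.646

θ = κ·ℓ = 1.5368 × 0.9405 = 1.44536 rad
ρ = (1 − cos θ)/κ = (1 − 0.12511)/1.5368 = 0.56930
z = sin θ / κ = 0.99214/1.5368 = 0.64559
x = ρ cos φ = 0.56930 × cos(305.68°) = 0.33205
y = ρ sin φ = 0.56930 × sin(305.68°) = -0.46243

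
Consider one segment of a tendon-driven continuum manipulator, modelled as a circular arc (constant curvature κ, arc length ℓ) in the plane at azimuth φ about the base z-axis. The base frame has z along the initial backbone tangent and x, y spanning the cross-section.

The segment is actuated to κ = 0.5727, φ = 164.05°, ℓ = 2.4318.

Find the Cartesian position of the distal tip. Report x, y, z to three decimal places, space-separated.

-1.381 0.395 1.718

θ = κ·ℓ = 0.5727 × 2.4318 = 1.39269 rad
ρ = (1 − cos θ)/κ = (1 − 0.17716)/0.5727 = 1.43677
z = sin θ / κ = 0.98418/0.5727 = 1.71849
x = ρ cos φ = 1.43677 × cos(164.05°) = -1.38145
y = ρ sin φ = 1.43677 × sin(164.05°) = 0.39482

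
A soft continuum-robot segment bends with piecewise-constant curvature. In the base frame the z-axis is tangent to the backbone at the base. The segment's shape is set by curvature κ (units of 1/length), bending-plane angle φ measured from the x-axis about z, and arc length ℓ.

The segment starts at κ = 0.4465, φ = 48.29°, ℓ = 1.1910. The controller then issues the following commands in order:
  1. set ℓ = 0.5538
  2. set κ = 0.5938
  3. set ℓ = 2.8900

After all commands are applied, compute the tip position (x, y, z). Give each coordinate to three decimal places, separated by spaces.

initial: κ=0.4465, φ=48.29°, ℓ=1.1910
cmd 1: set ℓ=0.5538 → (κ,φ,ℓ)=(0.4465,48.29°,0.5538) → tip=(0.0453,0.0509,0.5482)
cmd 2: set κ=0.5938 → (κ,φ,ℓ)=(0.5938,48.29°,0.5538) → tip=(0.0600,0.0674,0.5439)
cmd 3: set ℓ=2.8900 → (κ,φ,ℓ)=(0.5938,48.29°,2.8900) → tip=(1.2827,1.4392,1.6663)

1.283 1.439 1.666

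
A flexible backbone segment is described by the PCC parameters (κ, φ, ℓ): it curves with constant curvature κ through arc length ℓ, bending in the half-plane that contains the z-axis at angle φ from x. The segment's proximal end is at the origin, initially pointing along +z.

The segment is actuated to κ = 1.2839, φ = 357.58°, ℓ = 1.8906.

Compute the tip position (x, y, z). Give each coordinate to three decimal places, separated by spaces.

θ = κ·ℓ = 1.2839 × 1.8906 = 2.42734 rad
ρ = (1 − cos θ)/κ = (1 − -0.75558)/1.2839 = 1.36738
z = sin θ / κ = 0.65505/1.2839 = 0.51020
x = ρ cos φ = 1.36738 × cos(357.58°) = 1.36616
y = ρ sin φ = 1.36738 × sin(357.58°) = -0.05774

1.366 -0.058 0.510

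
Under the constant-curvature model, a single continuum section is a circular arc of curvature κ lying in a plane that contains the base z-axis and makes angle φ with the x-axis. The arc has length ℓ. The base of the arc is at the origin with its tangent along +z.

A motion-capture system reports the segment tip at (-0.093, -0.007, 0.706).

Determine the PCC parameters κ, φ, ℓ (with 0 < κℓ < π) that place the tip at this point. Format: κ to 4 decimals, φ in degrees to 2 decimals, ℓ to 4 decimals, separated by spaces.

ρ = √(x²+y²) = √(-0.093² + -0.007²) = 0.09326
φ = atan2(y, x) mod 360° = atan2(-0.007, -0.093) = 184.3045°
|p|² = ρ² + z² = 0.09326² + 0.706² = 0.50713
κ = 2ρ / |p|² = 2×0.09326 / 0.50713 = 0.36780
θ = 2·atan2(ρ, z) = 2·atan2(0.09326, 0.706) = 0.26268 rad
ℓ = θ/κ = 0.26268/0.36780 = 0.71418

0.3678 184.30 0.7142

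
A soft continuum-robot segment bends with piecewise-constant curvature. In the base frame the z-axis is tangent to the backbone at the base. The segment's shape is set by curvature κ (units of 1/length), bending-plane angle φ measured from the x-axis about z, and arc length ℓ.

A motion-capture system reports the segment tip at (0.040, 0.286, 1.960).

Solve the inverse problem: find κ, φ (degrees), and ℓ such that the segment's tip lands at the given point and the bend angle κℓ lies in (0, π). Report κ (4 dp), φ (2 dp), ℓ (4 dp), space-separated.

ρ = √(x²+y²) = √(0.040² + 0.286²) = 0.28878
φ = atan2(y, x) mod 360° = atan2(0.286, 0.040) = 82.0382°
|p|² = ρ² + z² = 0.28878² + 1.960² = 3.92500
κ = 2ρ / |p|² = 2×0.28878 / 3.92500 = 0.14715
θ = 2·atan2(ρ, z) = 2·atan2(0.28878, 1.960) = 0.29257 rad
ℓ = θ/κ = 0.29257/0.14715 = 1.98824

0.1472 82.04 1.9882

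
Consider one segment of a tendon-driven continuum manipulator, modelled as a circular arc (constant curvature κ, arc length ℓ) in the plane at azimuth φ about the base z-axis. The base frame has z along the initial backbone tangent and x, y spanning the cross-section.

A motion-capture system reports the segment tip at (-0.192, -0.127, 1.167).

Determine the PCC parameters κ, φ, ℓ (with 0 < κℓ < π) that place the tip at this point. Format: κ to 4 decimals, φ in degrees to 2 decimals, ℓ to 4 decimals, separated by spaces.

0.3254 213.48 1.1970

ρ = √(x²+y²) = √(-0.192² + -0.127²) = 0.23020
φ = atan2(y, x) mod 360° = atan2(-0.127, -0.192) = 213.4830°
|p|² = ρ² + z² = 0.23020² + 1.167² = 1.41488
κ = 2ρ / |p|² = 2×0.23020 / 1.41488 = 0.32540
θ = 2·atan2(ρ, z) = 2·atan2(0.23020, 1.167) = 0.38952 rad
ℓ = θ/κ = 0.38952/0.32540 = 1.19704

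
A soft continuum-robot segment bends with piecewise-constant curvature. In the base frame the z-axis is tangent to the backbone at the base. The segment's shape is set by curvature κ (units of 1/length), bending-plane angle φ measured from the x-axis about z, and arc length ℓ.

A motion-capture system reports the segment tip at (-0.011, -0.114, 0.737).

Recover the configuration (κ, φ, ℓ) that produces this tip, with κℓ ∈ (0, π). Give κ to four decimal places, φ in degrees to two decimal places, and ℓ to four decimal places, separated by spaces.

0.4118 264.49 0.7488

ρ = √(x²+y²) = √(-0.011² + -0.114²) = 0.11453
φ = atan2(y, x) mod 360° = atan2(-0.114, -0.011) = 264.4885°
|p|² = ρ² + z² = 0.11453² + 0.737² = 0.55629
κ = 2ρ / |p|² = 2×0.11453 / 0.55629 = 0.41176
θ = 2·atan2(ρ, z) = 2·atan2(0.11453, 0.737) = 0.30833 rad
ℓ = θ/κ = 0.30833/0.41176 = 0.74881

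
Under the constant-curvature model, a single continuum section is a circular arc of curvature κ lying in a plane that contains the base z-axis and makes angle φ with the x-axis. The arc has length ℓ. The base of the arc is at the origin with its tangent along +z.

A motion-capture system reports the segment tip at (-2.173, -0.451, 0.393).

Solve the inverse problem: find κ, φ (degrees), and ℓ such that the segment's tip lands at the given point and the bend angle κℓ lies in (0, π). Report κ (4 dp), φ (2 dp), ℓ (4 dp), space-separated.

ρ = √(x²+y²) = √(-2.173² + -0.451²) = 2.21931
φ = atan2(y, x) mod 360° = atan2(-0.451, -2.173) = 191.7251°
|p|² = ρ² + z² = 2.21931² + 0.393² = 5.07978
κ = 2ρ / |p|² = 2×2.21931 / 5.07978 = 0.87378
θ = 2·atan2(ρ, z) = 2·atan2(2.21931, 0.393) = 2.79106 rad
ℓ = θ/κ = 2.79106/0.87378 = 3.19423

0.8738 191.73 3.1942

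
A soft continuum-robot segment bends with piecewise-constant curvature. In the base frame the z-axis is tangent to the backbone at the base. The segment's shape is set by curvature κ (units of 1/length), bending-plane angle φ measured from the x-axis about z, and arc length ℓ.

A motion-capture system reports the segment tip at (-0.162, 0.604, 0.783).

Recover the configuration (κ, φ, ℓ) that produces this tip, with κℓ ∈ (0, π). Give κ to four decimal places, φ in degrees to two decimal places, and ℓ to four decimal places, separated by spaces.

1.2455 105.01 1.0821

ρ = √(x²+y²) = √(-0.162² + 0.604²) = 0.62535
φ = atan2(y, x) mod 360° = atan2(0.604, -0.162) = 105.0140°
|p|² = ρ² + z² = 0.62535² + 0.783² = 1.00415
κ = 2ρ / |p|² = 2×0.62535 / 1.00415 = 1.24553
θ = 2·atan2(ρ, z) = 2·atan2(0.62535, 0.783) = 1.34784 rad
ℓ = θ/κ = 1.34784/1.24553 = 1.08215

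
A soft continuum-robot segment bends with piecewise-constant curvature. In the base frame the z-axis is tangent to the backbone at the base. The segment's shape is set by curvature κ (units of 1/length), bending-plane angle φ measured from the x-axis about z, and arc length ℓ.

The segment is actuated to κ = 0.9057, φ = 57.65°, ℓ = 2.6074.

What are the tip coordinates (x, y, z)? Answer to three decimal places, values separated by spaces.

1.011 1.596 0.777

θ = κ·ℓ = 0.9057 × 2.6074 = 2.36152 rad
ρ = (1 − cos θ)/κ = (1 − -0.71086)/0.9057 = 1.88900
z = sin θ / κ = 0.70333/0.9057 = 0.77656
x = ρ cos φ = 1.88900 × cos(57.65°) = 1.01078
y = ρ sin φ = 1.88900 × sin(57.65°) = 1.59582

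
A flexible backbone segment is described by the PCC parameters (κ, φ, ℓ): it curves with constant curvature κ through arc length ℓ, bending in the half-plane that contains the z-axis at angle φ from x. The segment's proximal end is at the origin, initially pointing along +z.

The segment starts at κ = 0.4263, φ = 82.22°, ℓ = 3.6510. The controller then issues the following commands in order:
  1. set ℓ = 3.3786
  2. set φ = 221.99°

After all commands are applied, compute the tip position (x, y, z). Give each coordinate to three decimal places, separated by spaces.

initial: κ=0.4263, φ=82.22°, ℓ=3.6510
cmd 1: set ℓ=3.3786 → (κ,φ,ℓ)=(0.4263,82.22°,3.3786) → tip=(0.2762,2.0217,2.3258)
cmd 2: set φ=221.99° → (κ,φ,ℓ)=(0.4263,221.99°,3.3786) → tip=(-1.5166,-1.3651,2.3258)

-1.517 -1.365 2.326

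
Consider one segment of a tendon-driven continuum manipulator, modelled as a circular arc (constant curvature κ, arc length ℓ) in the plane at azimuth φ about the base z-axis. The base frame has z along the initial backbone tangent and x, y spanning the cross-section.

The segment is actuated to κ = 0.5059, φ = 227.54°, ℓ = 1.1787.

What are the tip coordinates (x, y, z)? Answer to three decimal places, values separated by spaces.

-0.230 -0.252 1.110

θ = κ·ℓ = 0.5059 × 1.1787 = 0.59630 rad
ρ = (1 − cos θ)/κ = (1 − 0.82742)/0.5059 = 0.34114
z = sin θ / κ = 0.56159/0.5059 = 1.11008
x = ρ cos φ = 0.34114 × cos(227.54°) = -0.23030
y = ρ sin φ = 0.34114 × sin(227.54°) = -0.25168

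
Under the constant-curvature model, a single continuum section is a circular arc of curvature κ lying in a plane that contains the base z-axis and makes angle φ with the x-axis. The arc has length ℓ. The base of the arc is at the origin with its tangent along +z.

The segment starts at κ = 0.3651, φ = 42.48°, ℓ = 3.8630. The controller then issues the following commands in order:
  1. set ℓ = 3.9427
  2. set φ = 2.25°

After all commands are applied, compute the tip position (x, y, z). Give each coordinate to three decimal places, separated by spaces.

initial: κ=0.3651, φ=42.48°, ℓ=3.8630
cmd 1: set ℓ=3.9427 → (κ,φ,ℓ)=(0.3651,42.48°,3.9427) → tip=(1.7555,1.6075,2.7154)
cmd 2: set φ=2.25° → (κ,φ,ℓ)=(0.3651,2.25°,3.9427) → tip=(2.3785,0.0935,2.7154)

2.379 0.093 2.715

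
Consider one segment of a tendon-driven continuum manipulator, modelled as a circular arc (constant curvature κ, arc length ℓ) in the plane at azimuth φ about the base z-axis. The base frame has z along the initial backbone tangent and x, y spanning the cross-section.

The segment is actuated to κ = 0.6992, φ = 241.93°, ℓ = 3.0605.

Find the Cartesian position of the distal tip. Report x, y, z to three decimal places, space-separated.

-1.036 -1.942 1.205

θ = κ·ℓ = 0.6992 × 3.0605 = 2.13990 rad
ρ = (1 − cos θ)/κ = (1 − -0.53888)/0.6992 = 2.20091
z = sin θ / κ = 0.84238/0.6992 = 1.20478
x = ρ cos φ = 2.20091 × cos(241.93°) = -1.03564
y = ρ sin φ = 2.20091 × sin(241.93°) = -1.94203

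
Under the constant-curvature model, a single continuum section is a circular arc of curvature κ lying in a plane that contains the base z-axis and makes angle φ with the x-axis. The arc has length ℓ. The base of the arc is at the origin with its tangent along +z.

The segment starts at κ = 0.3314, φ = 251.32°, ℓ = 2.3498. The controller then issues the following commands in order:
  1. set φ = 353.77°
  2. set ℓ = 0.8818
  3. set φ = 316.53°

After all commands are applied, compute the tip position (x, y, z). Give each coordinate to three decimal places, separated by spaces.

0.093 -0.088 0.869

initial: κ=0.3314, φ=251.32°, ℓ=2.3498
cmd 1: set φ=353.77° → (κ,φ,ℓ)=(0.3314,353.77°,2.3498) → tip=(0.8645,-0.0944,2.1194)
cmd 2: set ℓ=0.8818 → (κ,φ,ℓ)=(0.3314,353.77°,0.8818) → tip=(0.1272,-0.0139,0.8693)
cmd 3: set φ=316.53° → (κ,φ,ℓ)=(0.3314,316.53°,0.8818) → tip=(0.0928,-0.0880,0.8693)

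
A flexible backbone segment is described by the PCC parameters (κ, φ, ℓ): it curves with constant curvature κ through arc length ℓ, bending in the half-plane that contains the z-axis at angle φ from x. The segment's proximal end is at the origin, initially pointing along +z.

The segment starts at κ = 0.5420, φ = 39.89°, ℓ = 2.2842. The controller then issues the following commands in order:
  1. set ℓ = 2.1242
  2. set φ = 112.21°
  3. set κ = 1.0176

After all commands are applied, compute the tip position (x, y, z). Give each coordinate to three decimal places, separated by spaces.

-0.578 1.417 0.816

initial: κ=0.5420, φ=39.89°, ℓ=2.2842
cmd 1: set ℓ=2.1242 → (κ,φ,ℓ)=(0.5420,39.89°,2.1242) → tip=(0.8391,0.7013,1.6851)
cmd 2: set φ=112.21° → (κ,φ,ℓ)=(0.5420,112.21°,2.1242) → tip=(-0.4134,1.0124,1.6851)
cmd 3: set κ=1.0176 → (κ,φ,ℓ)=(1.0176,112.21°,2.1242) → tip=(-0.5784,1.4166,0.8161)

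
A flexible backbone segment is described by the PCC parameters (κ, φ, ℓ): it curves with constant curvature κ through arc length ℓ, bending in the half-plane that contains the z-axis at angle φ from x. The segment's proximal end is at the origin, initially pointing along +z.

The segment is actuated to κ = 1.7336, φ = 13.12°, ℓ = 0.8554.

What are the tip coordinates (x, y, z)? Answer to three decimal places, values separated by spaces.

0.512 0.119 0.575

θ = κ·ℓ = 1.7336 × 0.8554 = 1.48292 rad
ρ = (1 − cos θ)/κ = (1 − 0.08776)/1.7336 = 0.52621
z = sin θ / κ = 0.99614/1.7336 = 0.57461
x = ρ cos φ = 0.52621 × cos(13.12°) = 0.51247
y = ρ sin φ = 0.52621 × sin(13.12°) = 0.11945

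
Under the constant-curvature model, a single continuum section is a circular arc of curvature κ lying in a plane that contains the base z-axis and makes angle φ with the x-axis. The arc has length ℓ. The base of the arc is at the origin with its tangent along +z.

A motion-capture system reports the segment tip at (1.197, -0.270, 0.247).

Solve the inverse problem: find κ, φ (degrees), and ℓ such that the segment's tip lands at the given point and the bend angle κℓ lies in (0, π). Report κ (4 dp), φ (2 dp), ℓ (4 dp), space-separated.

ρ = √(x²+y²) = √(1.197² + -0.270²) = 1.22707
φ = atan2(y, x) mod 360° = atan2(-0.270, 1.197) = 347.2889°
|p|² = ρ² + z² = 1.22707² + 0.247² = 1.56672
κ = 2ρ / |p|² = 2×1.22707 / 1.56672 = 1.56643
θ = 2·atan2(ρ, z) = 2·atan2(1.22707, 0.247) = 2.74432 rad
ℓ = θ/κ = 2.74432/1.56643 = 1.75196

1.5664 347.29 1.7520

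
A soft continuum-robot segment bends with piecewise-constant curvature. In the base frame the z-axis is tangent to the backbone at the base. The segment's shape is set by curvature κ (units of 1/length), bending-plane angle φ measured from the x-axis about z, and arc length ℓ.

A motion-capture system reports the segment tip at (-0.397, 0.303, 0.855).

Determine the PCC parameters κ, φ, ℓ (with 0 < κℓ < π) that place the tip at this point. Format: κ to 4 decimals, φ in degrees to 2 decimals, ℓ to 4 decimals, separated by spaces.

1.0188 142.65 1.0378

ρ = √(x²+y²) = √(-0.397² + 0.303²) = 0.49942
φ = atan2(y, x) mod 360° = atan2(0.303, -0.397) = 142.6483°
|p|² = ρ² + z² = 0.49942² + 0.855² = 0.98044
κ = 2ρ / |p|² = 2×0.49942 / 0.98044 = 1.01876
θ = 2·atan2(ρ, z) = 2·atan2(0.49942, 0.855) = 1.05731 rad
ℓ = θ/κ = 1.05731/1.01876 = 1.03784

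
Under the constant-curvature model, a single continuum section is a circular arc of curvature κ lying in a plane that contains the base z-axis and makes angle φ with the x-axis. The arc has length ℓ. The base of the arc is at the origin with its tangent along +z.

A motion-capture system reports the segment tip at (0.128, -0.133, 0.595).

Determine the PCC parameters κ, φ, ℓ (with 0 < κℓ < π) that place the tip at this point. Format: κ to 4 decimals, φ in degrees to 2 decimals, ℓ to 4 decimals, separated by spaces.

ρ = √(x²+y²) = √(0.128² + -0.133²) = 0.18459
φ = atan2(y, x) mod 360° = atan2(-0.133, 0.128) = 313.9025°
|p|² = ρ² + z² = 0.18459² + 0.595² = 0.38810
κ = 2ρ / |p|² = 2×0.18459 / 0.38810 = 0.95125
θ = 2·atan2(ρ, z) = 2·atan2(0.18459, 0.595) = 0.60164 rad
ℓ = θ/κ = 0.60164/0.95125 = 0.63247

0.9512 313.90 0.6325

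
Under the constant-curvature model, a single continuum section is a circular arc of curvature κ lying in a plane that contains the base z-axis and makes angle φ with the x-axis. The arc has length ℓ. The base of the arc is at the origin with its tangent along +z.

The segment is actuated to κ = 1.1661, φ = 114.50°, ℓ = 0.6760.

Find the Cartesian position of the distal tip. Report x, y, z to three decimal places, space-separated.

-0.105 0.230 0.608

θ = κ·ℓ = 1.1661 × 0.6760 = 0.78828 rad
ρ = (1 − cos θ)/κ = (1 − 0.70506)/1.1661 = 0.25293
z = sin θ / κ = 0.70914/1.1661 = 0.60813
x = ρ cos φ = 0.25293 × cos(114.50°) = -0.10489
y = ρ sin φ = 0.25293 × sin(114.50°) = 0.23015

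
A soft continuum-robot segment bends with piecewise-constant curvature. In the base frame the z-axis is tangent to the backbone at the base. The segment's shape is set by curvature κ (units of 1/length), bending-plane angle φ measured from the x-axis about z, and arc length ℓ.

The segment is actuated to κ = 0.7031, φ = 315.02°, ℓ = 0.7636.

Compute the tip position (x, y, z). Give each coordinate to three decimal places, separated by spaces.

θ = κ·ℓ = 0.7031 × 0.7636 = 0.53689 rad
ρ = (1 − cos θ)/κ = (1 − 0.85930)/0.7031 = 0.20011
z = sin θ / κ = 0.51146/0.7031 = 0.72744
x = ρ cos φ = 0.20011 × cos(315.02°) = 0.14155
y = ρ sin φ = 0.20011 × sin(315.02°) = -0.14145

0.142 -0.141 0.727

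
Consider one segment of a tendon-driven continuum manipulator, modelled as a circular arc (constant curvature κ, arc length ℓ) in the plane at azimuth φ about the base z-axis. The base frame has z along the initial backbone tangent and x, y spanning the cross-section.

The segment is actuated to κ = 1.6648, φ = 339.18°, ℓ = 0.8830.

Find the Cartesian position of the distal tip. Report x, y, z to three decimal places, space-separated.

θ = κ·ℓ = 1.6648 × 0.8830 = 1.47002 rad
ρ = (1 − cos θ)/κ = (1 − 0.10061)/1.6648 = 0.54024
z = sin θ / κ = 0.99493/1.6648 = 0.59763
x = ρ cos φ = 0.54024 × cos(339.18°) = 0.50496
y = ρ sin φ = 0.54024 × sin(339.18°) = -0.19202

0.505 -0.192 0.598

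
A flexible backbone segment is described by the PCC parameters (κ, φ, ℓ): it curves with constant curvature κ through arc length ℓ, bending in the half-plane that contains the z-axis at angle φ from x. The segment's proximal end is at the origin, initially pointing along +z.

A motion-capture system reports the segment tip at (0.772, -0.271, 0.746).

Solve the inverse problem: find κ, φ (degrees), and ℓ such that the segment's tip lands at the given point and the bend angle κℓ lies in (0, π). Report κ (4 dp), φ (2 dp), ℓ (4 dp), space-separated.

ρ = √(x²+y²) = √(0.772² + -0.271²) = 0.81818
φ = atan2(y, x) mod 360° = atan2(-0.271, 0.772) = 340.6571°
|p|² = ρ² + z² = 0.81818² + 0.746² = 1.22594
κ = 2ρ / |p|² = 2×0.81818 / 1.22594 = 1.33479
θ = 2·atan2(ρ, z) = 2·atan2(0.81818, 0.746) = 1.66303 rad
ℓ = θ/κ = 1.66303/1.33479 = 1.24591

1.3348 340.66 1.2459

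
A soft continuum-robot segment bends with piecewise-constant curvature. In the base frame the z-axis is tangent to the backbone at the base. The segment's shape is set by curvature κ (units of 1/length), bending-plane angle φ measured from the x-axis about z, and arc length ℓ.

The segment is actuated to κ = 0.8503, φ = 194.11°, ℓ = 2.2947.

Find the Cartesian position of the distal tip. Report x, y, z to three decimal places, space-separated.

θ = κ·ℓ = 0.8503 × 2.2947 = 1.95118 rad
ρ = (1 − cos θ)/κ = (1 − -0.37128)/0.8503 = 1.61270
z = sin θ / κ = 0.92852/0.8503 = 1.09199
x = ρ cos φ = 1.61270 × cos(194.11°) = -1.56405
y = ρ sin φ = 1.61270 × sin(194.11°) = -0.39315

-1.564 -0.393 1.092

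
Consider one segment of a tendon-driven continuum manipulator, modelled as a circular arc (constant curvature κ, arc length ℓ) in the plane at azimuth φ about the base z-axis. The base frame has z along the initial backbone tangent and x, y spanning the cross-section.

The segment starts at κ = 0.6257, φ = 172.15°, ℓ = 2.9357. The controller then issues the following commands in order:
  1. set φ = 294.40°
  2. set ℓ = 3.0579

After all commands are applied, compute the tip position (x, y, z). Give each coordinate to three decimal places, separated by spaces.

0.882 -1.944 1.505

initial: κ=0.6257, φ=172.15°, ℓ=2.9357
cmd 1: set φ=294.40° → (κ,φ,ℓ)=(0.6257,294.40°,2.9357) → tip=(0.8338,-1.8382,1.5420)
cmd 2: set ℓ=3.0579 → (κ,φ,ℓ)=(0.6257,294.40°,3.0579) → tip=(0.8820,-1.9443,1.5054)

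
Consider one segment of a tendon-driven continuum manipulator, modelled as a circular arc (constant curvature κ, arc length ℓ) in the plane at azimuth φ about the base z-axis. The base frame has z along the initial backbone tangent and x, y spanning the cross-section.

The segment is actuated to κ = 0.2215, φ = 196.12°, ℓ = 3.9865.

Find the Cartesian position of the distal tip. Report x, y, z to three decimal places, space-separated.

-1.584 -0.458 3.488

θ = κ·ℓ = 0.2215 × 3.9865 = 0.88301 rad
ρ = (1 − cos θ)/κ = (1 − 0.63483)/0.2215 = 1.64863
z = sin θ / κ = 0.77265/0.2215 = 3.48828
x = ρ cos φ = 1.64863 × cos(196.12°) = -1.58381
y = ρ sin φ = 1.64863 × sin(196.12°) = -0.45774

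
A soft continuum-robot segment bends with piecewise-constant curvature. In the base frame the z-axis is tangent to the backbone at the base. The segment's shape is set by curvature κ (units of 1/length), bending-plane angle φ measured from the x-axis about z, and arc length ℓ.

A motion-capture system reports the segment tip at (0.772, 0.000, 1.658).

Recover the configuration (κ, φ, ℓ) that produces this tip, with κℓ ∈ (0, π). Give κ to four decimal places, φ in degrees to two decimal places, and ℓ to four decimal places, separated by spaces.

ρ = √(x²+y²) = √(0.772² + 0.000²) = 0.77200
φ = atan2(y, x) mod 360° = atan2(0.000, 0.772) = 0.0000°
|p|² = ρ² + z² = 0.77200² + 1.658² = 3.34495
κ = 2ρ / |p|² = 2×0.77200 / 3.34495 = 0.46159
θ = 2·atan2(ρ, z) = 2·atan2(0.77200, 1.658) = 0.87154 rad
ℓ = θ/κ = 0.87154/0.46159 = 1.88811

0.4616 0.00 1.8881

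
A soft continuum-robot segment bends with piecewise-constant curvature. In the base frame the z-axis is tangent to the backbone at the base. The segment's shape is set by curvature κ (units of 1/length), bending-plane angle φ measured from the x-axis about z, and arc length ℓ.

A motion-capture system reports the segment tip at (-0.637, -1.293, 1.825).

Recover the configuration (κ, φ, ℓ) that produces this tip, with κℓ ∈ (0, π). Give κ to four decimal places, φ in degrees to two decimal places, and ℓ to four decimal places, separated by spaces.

ρ = √(x²+y²) = √(-0.637² + -1.293²) = 1.44139
φ = atan2(y, x) mod 360° = atan2(-1.293, -0.637) = 243.7727°
|p|² = ρ² + z² = 1.44139² + 1.825² = 5.40824
κ = 2ρ / |p|² = 2×1.44139 / 5.40824 = 0.53304
θ = 2·atan2(ρ, z) = 2·atan2(1.44139, 1.825) = 1.33699 rad
ℓ = θ/κ = 1.33699/0.53304 = 2.50825

0.5330 243.77 2.5082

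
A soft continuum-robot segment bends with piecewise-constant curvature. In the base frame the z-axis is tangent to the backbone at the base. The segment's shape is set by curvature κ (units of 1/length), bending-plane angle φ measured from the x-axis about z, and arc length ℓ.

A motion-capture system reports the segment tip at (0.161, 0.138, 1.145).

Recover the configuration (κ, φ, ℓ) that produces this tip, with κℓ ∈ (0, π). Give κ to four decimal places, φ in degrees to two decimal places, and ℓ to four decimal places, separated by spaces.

0.3128 40.60 1.1710

ρ = √(x²+y²) = √(0.161² + 0.138²) = 0.21205
φ = atan2(y, x) mod 360° = atan2(0.138, 0.161) = 40.6013°
|p|² = ρ² + z² = 0.21205² + 1.145² = 1.35599
κ = 2ρ / |p|² = 2×0.21205 / 1.35599 = 0.31276
θ = 2·atan2(ρ, z) = 2·atan2(0.21205, 1.145) = 0.36624 rad
ℓ = θ/κ = 0.36624/0.31276 = 1.17100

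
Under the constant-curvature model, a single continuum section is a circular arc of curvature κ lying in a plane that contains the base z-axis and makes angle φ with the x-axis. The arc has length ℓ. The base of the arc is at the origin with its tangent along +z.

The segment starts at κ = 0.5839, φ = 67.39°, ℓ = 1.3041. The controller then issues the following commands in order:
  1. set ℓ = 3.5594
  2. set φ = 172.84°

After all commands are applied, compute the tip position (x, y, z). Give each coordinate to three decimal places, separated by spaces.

-2.525 0.317 1.497

initial: κ=0.5839, φ=67.39°, ℓ=1.3041
cmd 1: set ℓ=3.5594 → (κ,φ,ℓ)=(0.5839,67.39°,3.5594) → tip=(0.9784,2.3494,1.4967)
cmd 2: set φ=172.84° → (κ,φ,ℓ)=(0.5839,172.84°,3.5594) → tip=(-2.5252,0.3172,1.4967)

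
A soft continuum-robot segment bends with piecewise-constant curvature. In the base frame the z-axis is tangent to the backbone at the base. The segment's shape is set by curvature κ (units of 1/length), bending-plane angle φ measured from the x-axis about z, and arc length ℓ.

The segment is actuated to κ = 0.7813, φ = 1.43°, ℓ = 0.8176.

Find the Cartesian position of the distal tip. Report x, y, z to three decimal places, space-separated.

θ = κ·ℓ = 0.7813 × 0.8176 = 0.63879 rad
ρ = (1 − cos θ)/κ = (1 − 0.80282)/0.7813 = 0.25238
z = sin θ / κ = 0.59623/0.7813 = 0.76312
x = ρ cos φ = 0.25238 × cos(1.43°) = 0.25230
y = ρ sin φ = 0.25238 × sin(1.43°) = 0.00630

0.252 0.006 0.763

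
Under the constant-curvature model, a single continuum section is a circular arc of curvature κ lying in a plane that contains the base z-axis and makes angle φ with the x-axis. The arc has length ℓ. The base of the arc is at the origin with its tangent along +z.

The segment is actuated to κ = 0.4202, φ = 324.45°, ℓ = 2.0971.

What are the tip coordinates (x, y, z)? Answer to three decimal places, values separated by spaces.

0.704 -0.503 1.836

θ = κ·ℓ = 0.4202 × 2.0971 = 0.88120 rad
ρ = (1 − cos θ)/κ = (1 − 0.63622)/0.4202 = 0.86572
z = sin θ / κ = 0.77150/0.4202 = 1.83604
x = ρ cos φ = 0.86572 × cos(324.45°) = 0.70436
y = ρ sin φ = 0.86572 × sin(324.45°) = -0.50334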